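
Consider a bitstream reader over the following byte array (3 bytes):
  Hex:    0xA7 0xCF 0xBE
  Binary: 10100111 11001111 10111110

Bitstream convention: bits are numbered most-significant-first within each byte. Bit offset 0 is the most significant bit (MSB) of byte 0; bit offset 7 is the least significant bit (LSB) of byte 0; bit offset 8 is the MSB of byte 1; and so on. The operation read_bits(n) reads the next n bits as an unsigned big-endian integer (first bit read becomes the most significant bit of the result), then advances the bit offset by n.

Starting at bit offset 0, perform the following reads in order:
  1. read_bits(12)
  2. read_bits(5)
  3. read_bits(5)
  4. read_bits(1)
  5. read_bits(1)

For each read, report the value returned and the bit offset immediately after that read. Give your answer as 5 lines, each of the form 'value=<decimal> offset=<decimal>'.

Answer: value=2684 offset=12
value=31 offset=17
value=15 offset=22
value=1 offset=23
value=0 offset=24

Derivation:
Read 1: bits[0:12] width=12 -> value=2684 (bin 101001111100); offset now 12 = byte 1 bit 4; 12 bits remain
Read 2: bits[12:17] width=5 -> value=31 (bin 11111); offset now 17 = byte 2 bit 1; 7 bits remain
Read 3: bits[17:22] width=5 -> value=15 (bin 01111); offset now 22 = byte 2 bit 6; 2 bits remain
Read 4: bits[22:23] width=1 -> value=1 (bin 1); offset now 23 = byte 2 bit 7; 1 bits remain
Read 5: bits[23:24] width=1 -> value=0 (bin 0); offset now 24 = byte 3 bit 0; 0 bits remain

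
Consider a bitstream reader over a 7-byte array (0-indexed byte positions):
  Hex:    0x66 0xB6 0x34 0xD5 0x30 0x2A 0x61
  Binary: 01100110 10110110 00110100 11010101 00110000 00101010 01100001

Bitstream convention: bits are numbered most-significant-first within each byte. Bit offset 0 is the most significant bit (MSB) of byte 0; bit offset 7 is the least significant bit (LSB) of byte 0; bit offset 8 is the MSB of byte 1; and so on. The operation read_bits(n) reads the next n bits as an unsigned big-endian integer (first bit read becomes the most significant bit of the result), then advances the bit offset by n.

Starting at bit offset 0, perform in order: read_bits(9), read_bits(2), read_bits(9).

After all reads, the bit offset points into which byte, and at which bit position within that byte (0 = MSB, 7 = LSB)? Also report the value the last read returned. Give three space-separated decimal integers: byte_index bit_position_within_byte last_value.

Answer: 2 4 355

Derivation:
Read 1: bits[0:9] width=9 -> value=205 (bin 011001101); offset now 9 = byte 1 bit 1; 47 bits remain
Read 2: bits[9:11] width=2 -> value=1 (bin 01); offset now 11 = byte 1 bit 3; 45 bits remain
Read 3: bits[11:20] width=9 -> value=355 (bin 101100011); offset now 20 = byte 2 bit 4; 36 bits remain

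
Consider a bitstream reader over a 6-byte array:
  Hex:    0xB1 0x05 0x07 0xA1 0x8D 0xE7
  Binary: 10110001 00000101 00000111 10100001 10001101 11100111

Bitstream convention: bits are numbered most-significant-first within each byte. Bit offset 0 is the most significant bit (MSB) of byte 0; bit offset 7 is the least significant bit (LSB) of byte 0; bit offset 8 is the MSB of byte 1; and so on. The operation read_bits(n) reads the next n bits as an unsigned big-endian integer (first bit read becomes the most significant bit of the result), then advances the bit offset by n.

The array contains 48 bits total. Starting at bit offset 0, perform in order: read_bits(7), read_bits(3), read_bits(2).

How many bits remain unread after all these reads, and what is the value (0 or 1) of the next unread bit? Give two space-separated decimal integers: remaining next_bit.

Answer: 36 0

Derivation:
Read 1: bits[0:7] width=7 -> value=88 (bin 1011000); offset now 7 = byte 0 bit 7; 41 bits remain
Read 2: bits[7:10] width=3 -> value=4 (bin 100); offset now 10 = byte 1 bit 2; 38 bits remain
Read 3: bits[10:12] width=2 -> value=0 (bin 00); offset now 12 = byte 1 bit 4; 36 bits remain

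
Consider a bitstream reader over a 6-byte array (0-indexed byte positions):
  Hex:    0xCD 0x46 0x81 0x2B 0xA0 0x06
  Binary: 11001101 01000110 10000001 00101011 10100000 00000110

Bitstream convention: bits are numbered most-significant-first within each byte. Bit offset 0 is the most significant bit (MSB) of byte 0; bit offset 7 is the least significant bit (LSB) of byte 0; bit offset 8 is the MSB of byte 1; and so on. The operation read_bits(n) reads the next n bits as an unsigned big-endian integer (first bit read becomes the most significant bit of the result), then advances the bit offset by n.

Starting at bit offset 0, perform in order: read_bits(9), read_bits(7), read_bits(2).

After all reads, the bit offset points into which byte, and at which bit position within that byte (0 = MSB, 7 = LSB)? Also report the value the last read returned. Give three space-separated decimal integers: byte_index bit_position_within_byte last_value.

Answer: 2 2 2

Derivation:
Read 1: bits[0:9] width=9 -> value=410 (bin 110011010); offset now 9 = byte 1 bit 1; 39 bits remain
Read 2: bits[9:16] width=7 -> value=70 (bin 1000110); offset now 16 = byte 2 bit 0; 32 bits remain
Read 3: bits[16:18] width=2 -> value=2 (bin 10); offset now 18 = byte 2 bit 2; 30 bits remain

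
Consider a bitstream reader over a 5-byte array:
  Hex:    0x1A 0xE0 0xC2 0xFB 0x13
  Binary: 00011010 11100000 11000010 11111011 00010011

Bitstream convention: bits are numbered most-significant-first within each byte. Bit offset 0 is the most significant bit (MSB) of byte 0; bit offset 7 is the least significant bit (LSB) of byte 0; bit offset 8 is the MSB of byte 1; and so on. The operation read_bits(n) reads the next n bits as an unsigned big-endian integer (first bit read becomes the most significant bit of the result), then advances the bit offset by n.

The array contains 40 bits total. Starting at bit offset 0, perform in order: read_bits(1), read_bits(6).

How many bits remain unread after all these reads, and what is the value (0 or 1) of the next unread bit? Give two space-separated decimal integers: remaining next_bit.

Answer: 33 0

Derivation:
Read 1: bits[0:1] width=1 -> value=0 (bin 0); offset now 1 = byte 0 bit 1; 39 bits remain
Read 2: bits[1:7] width=6 -> value=13 (bin 001101); offset now 7 = byte 0 bit 7; 33 bits remain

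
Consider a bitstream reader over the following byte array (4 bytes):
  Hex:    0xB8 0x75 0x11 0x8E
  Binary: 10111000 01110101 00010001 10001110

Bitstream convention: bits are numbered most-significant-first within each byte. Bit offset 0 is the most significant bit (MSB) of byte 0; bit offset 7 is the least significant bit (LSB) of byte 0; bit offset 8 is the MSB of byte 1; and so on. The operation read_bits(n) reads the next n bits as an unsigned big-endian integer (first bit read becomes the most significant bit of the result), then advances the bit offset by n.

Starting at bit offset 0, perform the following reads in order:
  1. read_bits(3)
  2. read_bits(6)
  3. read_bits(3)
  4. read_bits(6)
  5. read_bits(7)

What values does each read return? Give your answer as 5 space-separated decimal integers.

Answer: 5 48 7 20 35

Derivation:
Read 1: bits[0:3] width=3 -> value=5 (bin 101); offset now 3 = byte 0 bit 3; 29 bits remain
Read 2: bits[3:9] width=6 -> value=48 (bin 110000); offset now 9 = byte 1 bit 1; 23 bits remain
Read 3: bits[9:12] width=3 -> value=7 (bin 111); offset now 12 = byte 1 bit 4; 20 bits remain
Read 4: bits[12:18] width=6 -> value=20 (bin 010100); offset now 18 = byte 2 bit 2; 14 bits remain
Read 5: bits[18:25] width=7 -> value=35 (bin 0100011); offset now 25 = byte 3 bit 1; 7 bits remain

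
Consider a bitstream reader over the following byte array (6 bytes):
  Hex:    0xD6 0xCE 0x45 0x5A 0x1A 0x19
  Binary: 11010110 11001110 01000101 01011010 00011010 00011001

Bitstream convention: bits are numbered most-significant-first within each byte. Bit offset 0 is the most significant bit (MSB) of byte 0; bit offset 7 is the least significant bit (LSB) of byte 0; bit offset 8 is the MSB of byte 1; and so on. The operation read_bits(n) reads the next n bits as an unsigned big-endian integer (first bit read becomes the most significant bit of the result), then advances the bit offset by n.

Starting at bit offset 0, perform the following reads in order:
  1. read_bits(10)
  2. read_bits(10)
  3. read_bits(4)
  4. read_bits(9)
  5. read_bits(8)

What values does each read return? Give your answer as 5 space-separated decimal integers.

Read 1: bits[0:10] width=10 -> value=859 (bin 1101011011); offset now 10 = byte 1 bit 2; 38 bits remain
Read 2: bits[10:20] width=10 -> value=228 (bin 0011100100); offset now 20 = byte 2 bit 4; 28 bits remain
Read 3: bits[20:24] width=4 -> value=5 (bin 0101); offset now 24 = byte 3 bit 0; 24 bits remain
Read 4: bits[24:33] width=9 -> value=180 (bin 010110100); offset now 33 = byte 4 bit 1; 15 bits remain
Read 5: bits[33:41] width=8 -> value=52 (bin 00110100); offset now 41 = byte 5 bit 1; 7 bits remain

Answer: 859 228 5 180 52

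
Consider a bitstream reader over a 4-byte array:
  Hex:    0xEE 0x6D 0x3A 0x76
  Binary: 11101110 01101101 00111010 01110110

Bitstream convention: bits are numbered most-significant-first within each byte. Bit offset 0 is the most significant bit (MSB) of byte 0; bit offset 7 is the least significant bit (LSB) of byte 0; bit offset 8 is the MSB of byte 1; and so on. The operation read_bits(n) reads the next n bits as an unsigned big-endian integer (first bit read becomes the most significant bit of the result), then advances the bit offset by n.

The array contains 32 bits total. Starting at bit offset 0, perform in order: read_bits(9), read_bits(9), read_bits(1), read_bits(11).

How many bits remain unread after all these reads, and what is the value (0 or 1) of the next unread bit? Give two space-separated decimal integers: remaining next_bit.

Answer: 2 1

Derivation:
Read 1: bits[0:9] width=9 -> value=476 (bin 111011100); offset now 9 = byte 1 bit 1; 23 bits remain
Read 2: bits[9:18] width=9 -> value=436 (bin 110110100); offset now 18 = byte 2 bit 2; 14 bits remain
Read 3: bits[18:19] width=1 -> value=1 (bin 1); offset now 19 = byte 2 bit 3; 13 bits remain
Read 4: bits[19:30] width=11 -> value=1693 (bin 11010011101); offset now 30 = byte 3 bit 6; 2 bits remain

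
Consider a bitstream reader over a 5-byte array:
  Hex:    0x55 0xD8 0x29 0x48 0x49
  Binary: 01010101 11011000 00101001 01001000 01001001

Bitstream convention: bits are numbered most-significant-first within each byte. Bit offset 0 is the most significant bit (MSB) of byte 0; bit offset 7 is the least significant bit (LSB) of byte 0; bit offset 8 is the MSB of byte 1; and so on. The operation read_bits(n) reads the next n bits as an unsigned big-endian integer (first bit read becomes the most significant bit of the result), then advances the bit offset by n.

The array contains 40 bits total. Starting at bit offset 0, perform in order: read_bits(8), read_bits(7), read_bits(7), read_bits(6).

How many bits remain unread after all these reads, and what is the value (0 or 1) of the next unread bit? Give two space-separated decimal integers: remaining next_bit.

Answer: 12 1

Derivation:
Read 1: bits[0:8] width=8 -> value=85 (bin 01010101); offset now 8 = byte 1 bit 0; 32 bits remain
Read 2: bits[8:15] width=7 -> value=108 (bin 1101100); offset now 15 = byte 1 bit 7; 25 bits remain
Read 3: bits[15:22] width=7 -> value=10 (bin 0001010); offset now 22 = byte 2 bit 6; 18 bits remain
Read 4: bits[22:28] width=6 -> value=20 (bin 010100); offset now 28 = byte 3 bit 4; 12 bits remain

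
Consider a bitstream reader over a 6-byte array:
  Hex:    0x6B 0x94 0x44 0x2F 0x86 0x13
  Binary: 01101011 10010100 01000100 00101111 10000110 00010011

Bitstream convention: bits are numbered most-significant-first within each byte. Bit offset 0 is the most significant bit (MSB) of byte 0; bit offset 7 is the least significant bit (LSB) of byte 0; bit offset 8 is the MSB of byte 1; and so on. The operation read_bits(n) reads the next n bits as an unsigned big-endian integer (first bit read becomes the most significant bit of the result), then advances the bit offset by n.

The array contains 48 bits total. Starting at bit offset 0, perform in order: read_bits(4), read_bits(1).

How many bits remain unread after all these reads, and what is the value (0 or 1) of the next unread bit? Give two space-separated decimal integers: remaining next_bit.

Answer: 43 0

Derivation:
Read 1: bits[0:4] width=4 -> value=6 (bin 0110); offset now 4 = byte 0 bit 4; 44 bits remain
Read 2: bits[4:5] width=1 -> value=1 (bin 1); offset now 5 = byte 0 bit 5; 43 bits remain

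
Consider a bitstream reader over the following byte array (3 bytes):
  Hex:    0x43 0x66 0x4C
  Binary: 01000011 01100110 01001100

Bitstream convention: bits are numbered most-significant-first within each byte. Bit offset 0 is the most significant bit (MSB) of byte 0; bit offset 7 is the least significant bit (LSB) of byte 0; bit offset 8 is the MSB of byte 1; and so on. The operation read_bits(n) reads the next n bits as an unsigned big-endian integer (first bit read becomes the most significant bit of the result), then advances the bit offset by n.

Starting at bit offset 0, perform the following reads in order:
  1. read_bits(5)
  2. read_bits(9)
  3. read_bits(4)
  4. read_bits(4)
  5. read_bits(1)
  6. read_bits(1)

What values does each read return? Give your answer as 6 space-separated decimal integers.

Answer: 8 217 9 3 0 0

Derivation:
Read 1: bits[0:5] width=5 -> value=8 (bin 01000); offset now 5 = byte 0 bit 5; 19 bits remain
Read 2: bits[5:14] width=9 -> value=217 (bin 011011001); offset now 14 = byte 1 bit 6; 10 bits remain
Read 3: bits[14:18] width=4 -> value=9 (bin 1001); offset now 18 = byte 2 bit 2; 6 bits remain
Read 4: bits[18:22] width=4 -> value=3 (bin 0011); offset now 22 = byte 2 bit 6; 2 bits remain
Read 5: bits[22:23] width=1 -> value=0 (bin 0); offset now 23 = byte 2 bit 7; 1 bits remain
Read 6: bits[23:24] width=1 -> value=0 (bin 0); offset now 24 = byte 3 bit 0; 0 bits remain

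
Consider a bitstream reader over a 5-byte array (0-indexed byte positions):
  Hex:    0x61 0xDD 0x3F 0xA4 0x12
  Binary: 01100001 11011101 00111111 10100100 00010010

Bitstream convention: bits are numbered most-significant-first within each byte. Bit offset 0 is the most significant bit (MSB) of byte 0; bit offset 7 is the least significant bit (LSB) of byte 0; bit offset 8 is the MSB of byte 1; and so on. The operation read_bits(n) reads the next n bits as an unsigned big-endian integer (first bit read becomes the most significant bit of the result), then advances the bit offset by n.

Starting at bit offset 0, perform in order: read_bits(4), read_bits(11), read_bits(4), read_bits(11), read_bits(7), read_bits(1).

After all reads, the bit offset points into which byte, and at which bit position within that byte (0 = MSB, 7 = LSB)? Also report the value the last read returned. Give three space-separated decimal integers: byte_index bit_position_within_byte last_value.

Answer: 4 6 0

Derivation:
Read 1: bits[0:4] width=4 -> value=6 (bin 0110); offset now 4 = byte 0 bit 4; 36 bits remain
Read 2: bits[4:15] width=11 -> value=238 (bin 00011101110); offset now 15 = byte 1 bit 7; 25 bits remain
Read 3: bits[15:19] width=4 -> value=9 (bin 1001); offset now 19 = byte 2 bit 3; 21 bits remain
Read 4: bits[19:30] width=11 -> value=2025 (bin 11111101001); offset now 30 = byte 3 bit 6; 10 bits remain
Read 5: bits[30:37] width=7 -> value=2 (bin 0000010); offset now 37 = byte 4 bit 5; 3 bits remain
Read 6: bits[37:38] width=1 -> value=0 (bin 0); offset now 38 = byte 4 bit 6; 2 bits remain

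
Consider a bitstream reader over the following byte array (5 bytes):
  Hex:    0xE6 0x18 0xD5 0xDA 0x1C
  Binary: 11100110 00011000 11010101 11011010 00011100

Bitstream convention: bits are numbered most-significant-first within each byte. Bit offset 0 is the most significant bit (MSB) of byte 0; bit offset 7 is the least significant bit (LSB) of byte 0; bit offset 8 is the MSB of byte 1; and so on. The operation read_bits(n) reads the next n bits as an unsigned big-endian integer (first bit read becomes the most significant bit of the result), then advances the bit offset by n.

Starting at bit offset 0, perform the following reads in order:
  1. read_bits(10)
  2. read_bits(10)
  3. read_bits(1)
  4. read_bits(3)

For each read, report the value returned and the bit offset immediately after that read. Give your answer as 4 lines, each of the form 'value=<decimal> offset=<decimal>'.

Read 1: bits[0:10] width=10 -> value=920 (bin 1110011000); offset now 10 = byte 1 bit 2; 30 bits remain
Read 2: bits[10:20] width=10 -> value=397 (bin 0110001101); offset now 20 = byte 2 bit 4; 20 bits remain
Read 3: bits[20:21] width=1 -> value=0 (bin 0); offset now 21 = byte 2 bit 5; 19 bits remain
Read 4: bits[21:24] width=3 -> value=5 (bin 101); offset now 24 = byte 3 bit 0; 16 bits remain

Answer: value=920 offset=10
value=397 offset=20
value=0 offset=21
value=5 offset=24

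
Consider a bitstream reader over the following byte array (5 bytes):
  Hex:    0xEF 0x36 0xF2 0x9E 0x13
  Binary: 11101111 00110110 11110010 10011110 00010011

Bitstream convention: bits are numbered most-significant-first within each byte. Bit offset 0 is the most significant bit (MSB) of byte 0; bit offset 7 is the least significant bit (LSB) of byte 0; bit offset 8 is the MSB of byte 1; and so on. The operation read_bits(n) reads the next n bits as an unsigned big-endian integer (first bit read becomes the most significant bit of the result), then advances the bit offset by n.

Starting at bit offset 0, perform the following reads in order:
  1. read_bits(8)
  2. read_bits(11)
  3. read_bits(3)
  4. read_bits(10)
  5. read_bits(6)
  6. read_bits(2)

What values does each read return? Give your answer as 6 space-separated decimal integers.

Answer: 239 439 4 670 4 3

Derivation:
Read 1: bits[0:8] width=8 -> value=239 (bin 11101111); offset now 8 = byte 1 bit 0; 32 bits remain
Read 2: bits[8:19] width=11 -> value=439 (bin 00110110111); offset now 19 = byte 2 bit 3; 21 bits remain
Read 3: bits[19:22] width=3 -> value=4 (bin 100); offset now 22 = byte 2 bit 6; 18 bits remain
Read 4: bits[22:32] width=10 -> value=670 (bin 1010011110); offset now 32 = byte 4 bit 0; 8 bits remain
Read 5: bits[32:38] width=6 -> value=4 (bin 000100); offset now 38 = byte 4 bit 6; 2 bits remain
Read 6: bits[38:40] width=2 -> value=3 (bin 11); offset now 40 = byte 5 bit 0; 0 bits remain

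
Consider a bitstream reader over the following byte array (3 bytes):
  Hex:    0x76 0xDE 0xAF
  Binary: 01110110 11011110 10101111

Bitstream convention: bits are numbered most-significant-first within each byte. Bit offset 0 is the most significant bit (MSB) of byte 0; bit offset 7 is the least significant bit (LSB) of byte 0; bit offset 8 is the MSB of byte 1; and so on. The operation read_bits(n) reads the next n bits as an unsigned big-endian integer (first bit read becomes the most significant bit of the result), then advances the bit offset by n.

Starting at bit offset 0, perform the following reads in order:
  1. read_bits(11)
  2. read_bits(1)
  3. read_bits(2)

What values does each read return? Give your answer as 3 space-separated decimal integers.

Answer: 950 1 3

Derivation:
Read 1: bits[0:11] width=11 -> value=950 (bin 01110110110); offset now 11 = byte 1 bit 3; 13 bits remain
Read 2: bits[11:12] width=1 -> value=1 (bin 1); offset now 12 = byte 1 bit 4; 12 bits remain
Read 3: bits[12:14] width=2 -> value=3 (bin 11); offset now 14 = byte 1 bit 6; 10 bits remain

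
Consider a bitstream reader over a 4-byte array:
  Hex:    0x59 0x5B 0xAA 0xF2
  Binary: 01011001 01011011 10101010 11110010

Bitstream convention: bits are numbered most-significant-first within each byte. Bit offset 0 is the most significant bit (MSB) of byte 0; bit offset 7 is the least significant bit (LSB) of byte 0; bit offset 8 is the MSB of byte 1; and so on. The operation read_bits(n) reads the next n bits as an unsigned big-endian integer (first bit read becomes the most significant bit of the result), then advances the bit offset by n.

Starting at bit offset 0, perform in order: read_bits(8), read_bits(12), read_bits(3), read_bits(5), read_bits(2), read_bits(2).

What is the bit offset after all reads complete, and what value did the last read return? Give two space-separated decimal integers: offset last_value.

Answer: 32 2

Derivation:
Read 1: bits[0:8] width=8 -> value=89 (bin 01011001); offset now 8 = byte 1 bit 0; 24 bits remain
Read 2: bits[8:20] width=12 -> value=1466 (bin 010110111010); offset now 20 = byte 2 bit 4; 12 bits remain
Read 3: bits[20:23] width=3 -> value=5 (bin 101); offset now 23 = byte 2 bit 7; 9 bits remain
Read 4: bits[23:28] width=5 -> value=15 (bin 01111); offset now 28 = byte 3 bit 4; 4 bits remain
Read 5: bits[28:30] width=2 -> value=0 (bin 00); offset now 30 = byte 3 bit 6; 2 bits remain
Read 6: bits[30:32] width=2 -> value=2 (bin 10); offset now 32 = byte 4 bit 0; 0 bits remain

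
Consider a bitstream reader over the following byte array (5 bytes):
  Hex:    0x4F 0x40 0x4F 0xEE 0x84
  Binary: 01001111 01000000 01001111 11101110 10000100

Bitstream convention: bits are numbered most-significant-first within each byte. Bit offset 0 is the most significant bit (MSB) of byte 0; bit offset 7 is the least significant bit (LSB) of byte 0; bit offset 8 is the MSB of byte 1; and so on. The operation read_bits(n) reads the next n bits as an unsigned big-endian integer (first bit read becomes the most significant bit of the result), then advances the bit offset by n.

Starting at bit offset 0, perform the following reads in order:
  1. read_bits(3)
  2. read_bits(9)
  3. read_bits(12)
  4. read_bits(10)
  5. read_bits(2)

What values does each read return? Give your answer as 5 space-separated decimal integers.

Answer: 2 244 79 954 0

Derivation:
Read 1: bits[0:3] width=3 -> value=2 (bin 010); offset now 3 = byte 0 bit 3; 37 bits remain
Read 2: bits[3:12] width=9 -> value=244 (bin 011110100); offset now 12 = byte 1 bit 4; 28 bits remain
Read 3: bits[12:24] width=12 -> value=79 (bin 000001001111); offset now 24 = byte 3 bit 0; 16 bits remain
Read 4: bits[24:34] width=10 -> value=954 (bin 1110111010); offset now 34 = byte 4 bit 2; 6 bits remain
Read 5: bits[34:36] width=2 -> value=0 (bin 00); offset now 36 = byte 4 bit 4; 4 bits remain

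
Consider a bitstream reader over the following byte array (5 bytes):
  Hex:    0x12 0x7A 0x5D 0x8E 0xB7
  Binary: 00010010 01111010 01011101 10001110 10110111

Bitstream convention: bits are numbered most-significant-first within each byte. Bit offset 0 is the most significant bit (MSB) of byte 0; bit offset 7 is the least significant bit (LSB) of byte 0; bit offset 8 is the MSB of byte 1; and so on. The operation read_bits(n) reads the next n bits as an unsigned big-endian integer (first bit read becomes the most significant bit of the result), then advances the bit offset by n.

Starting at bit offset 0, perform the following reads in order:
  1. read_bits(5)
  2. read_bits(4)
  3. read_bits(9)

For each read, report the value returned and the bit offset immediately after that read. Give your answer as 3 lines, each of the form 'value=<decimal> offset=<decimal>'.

Answer: value=2 offset=5
value=4 offset=9
value=489 offset=18

Derivation:
Read 1: bits[0:5] width=5 -> value=2 (bin 00010); offset now 5 = byte 0 bit 5; 35 bits remain
Read 2: bits[5:9] width=4 -> value=4 (bin 0100); offset now 9 = byte 1 bit 1; 31 bits remain
Read 3: bits[9:18] width=9 -> value=489 (bin 111101001); offset now 18 = byte 2 bit 2; 22 bits remain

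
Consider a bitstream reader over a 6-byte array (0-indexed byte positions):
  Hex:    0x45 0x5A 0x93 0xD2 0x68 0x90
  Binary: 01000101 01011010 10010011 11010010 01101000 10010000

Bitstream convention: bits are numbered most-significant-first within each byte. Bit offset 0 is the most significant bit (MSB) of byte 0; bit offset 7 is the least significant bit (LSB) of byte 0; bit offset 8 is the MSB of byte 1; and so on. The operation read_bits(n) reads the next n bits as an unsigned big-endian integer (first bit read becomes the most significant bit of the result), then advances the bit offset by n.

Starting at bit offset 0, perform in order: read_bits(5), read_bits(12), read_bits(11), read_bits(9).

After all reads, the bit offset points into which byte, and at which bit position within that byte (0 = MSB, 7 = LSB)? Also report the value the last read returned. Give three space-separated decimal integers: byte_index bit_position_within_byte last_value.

Answer: 4 5 77

Derivation:
Read 1: bits[0:5] width=5 -> value=8 (bin 01000); offset now 5 = byte 0 bit 5; 43 bits remain
Read 2: bits[5:17] width=12 -> value=2741 (bin 101010110101); offset now 17 = byte 2 bit 1; 31 bits remain
Read 3: bits[17:28] width=11 -> value=317 (bin 00100111101); offset now 28 = byte 3 bit 4; 20 bits remain
Read 4: bits[28:37] width=9 -> value=77 (bin 001001101); offset now 37 = byte 4 bit 5; 11 bits remain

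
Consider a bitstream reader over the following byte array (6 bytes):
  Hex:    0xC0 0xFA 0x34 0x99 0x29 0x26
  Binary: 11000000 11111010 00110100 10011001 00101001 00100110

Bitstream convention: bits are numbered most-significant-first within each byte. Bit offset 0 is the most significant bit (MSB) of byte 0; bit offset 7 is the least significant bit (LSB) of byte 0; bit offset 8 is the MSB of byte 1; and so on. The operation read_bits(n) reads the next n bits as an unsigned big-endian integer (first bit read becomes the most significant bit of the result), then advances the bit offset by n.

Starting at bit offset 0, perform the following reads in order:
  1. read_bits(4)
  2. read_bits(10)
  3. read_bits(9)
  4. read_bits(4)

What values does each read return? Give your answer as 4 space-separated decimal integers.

Read 1: bits[0:4] width=4 -> value=12 (bin 1100); offset now 4 = byte 0 bit 4; 44 bits remain
Read 2: bits[4:14] width=10 -> value=62 (bin 0000111110); offset now 14 = byte 1 bit 6; 34 bits remain
Read 3: bits[14:23] width=9 -> value=282 (bin 100011010); offset now 23 = byte 2 bit 7; 25 bits remain
Read 4: bits[23:27] width=4 -> value=4 (bin 0100); offset now 27 = byte 3 bit 3; 21 bits remain

Answer: 12 62 282 4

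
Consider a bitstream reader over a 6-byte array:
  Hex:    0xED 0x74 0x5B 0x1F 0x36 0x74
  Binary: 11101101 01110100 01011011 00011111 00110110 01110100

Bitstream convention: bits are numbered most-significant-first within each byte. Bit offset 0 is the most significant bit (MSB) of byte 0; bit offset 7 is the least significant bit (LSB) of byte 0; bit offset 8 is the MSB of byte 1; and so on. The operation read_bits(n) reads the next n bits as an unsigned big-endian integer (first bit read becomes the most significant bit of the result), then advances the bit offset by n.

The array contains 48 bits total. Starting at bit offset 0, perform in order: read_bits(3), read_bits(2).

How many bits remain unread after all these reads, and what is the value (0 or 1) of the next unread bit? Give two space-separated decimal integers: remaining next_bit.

Answer: 43 1

Derivation:
Read 1: bits[0:3] width=3 -> value=7 (bin 111); offset now 3 = byte 0 bit 3; 45 bits remain
Read 2: bits[3:5] width=2 -> value=1 (bin 01); offset now 5 = byte 0 bit 5; 43 bits remain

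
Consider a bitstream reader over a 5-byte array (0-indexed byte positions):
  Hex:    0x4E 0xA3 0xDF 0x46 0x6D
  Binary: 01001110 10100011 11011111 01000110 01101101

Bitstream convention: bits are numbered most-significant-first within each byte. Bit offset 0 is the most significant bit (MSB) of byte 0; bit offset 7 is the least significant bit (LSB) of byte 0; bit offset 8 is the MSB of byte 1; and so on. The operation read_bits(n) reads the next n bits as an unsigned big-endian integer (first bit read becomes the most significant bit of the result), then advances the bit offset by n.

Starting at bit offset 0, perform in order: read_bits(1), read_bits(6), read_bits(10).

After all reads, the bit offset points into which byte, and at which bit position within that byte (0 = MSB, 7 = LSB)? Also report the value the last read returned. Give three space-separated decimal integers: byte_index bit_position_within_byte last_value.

Read 1: bits[0:1] width=1 -> value=0 (bin 0); offset now 1 = byte 0 bit 1; 39 bits remain
Read 2: bits[1:7] width=6 -> value=39 (bin 100111); offset now 7 = byte 0 bit 7; 33 bits remain
Read 3: bits[7:17] width=10 -> value=327 (bin 0101000111); offset now 17 = byte 2 bit 1; 23 bits remain

Answer: 2 1 327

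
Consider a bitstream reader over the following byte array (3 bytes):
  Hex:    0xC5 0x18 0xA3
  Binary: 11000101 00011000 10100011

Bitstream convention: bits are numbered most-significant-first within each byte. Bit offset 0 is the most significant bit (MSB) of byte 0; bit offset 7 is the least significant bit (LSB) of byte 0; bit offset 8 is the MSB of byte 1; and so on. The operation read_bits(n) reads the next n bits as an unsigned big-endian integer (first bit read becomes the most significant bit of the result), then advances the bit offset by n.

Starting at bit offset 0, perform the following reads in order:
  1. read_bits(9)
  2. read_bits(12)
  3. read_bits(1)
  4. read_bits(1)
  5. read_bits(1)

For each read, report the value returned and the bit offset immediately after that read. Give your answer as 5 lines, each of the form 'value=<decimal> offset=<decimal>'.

Read 1: bits[0:9] width=9 -> value=394 (bin 110001010); offset now 9 = byte 1 bit 1; 15 bits remain
Read 2: bits[9:21] width=12 -> value=788 (bin 001100010100); offset now 21 = byte 2 bit 5; 3 bits remain
Read 3: bits[21:22] width=1 -> value=0 (bin 0); offset now 22 = byte 2 bit 6; 2 bits remain
Read 4: bits[22:23] width=1 -> value=1 (bin 1); offset now 23 = byte 2 bit 7; 1 bits remain
Read 5: bits[23:24] width=1 -> value=1 (bin 1); offset now 24 = byte 3 bit 0; 0 bits remain

Answer: value=394 offset=9
value=788 offset=21
value=0 offset=22
value=1 offset=23
value=1 offset=24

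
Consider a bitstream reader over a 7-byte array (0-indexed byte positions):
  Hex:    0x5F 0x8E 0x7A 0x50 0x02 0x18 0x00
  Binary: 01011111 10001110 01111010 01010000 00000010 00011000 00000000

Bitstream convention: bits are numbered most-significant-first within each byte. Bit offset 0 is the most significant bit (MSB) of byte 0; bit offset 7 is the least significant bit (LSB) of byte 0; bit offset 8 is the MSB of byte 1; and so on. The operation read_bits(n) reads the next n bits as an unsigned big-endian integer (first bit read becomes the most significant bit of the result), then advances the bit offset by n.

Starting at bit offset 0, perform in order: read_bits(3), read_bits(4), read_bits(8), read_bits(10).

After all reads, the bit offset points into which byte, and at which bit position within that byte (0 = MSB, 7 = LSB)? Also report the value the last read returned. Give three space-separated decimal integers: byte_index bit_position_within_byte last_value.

Answer: 3 1 244

Derivation:
Read 1: bits[0:3] width=3 -> value=2 (bin 010); offset now 3 = byte 0 bit 3; 53 bits remain
Read 2: bits[3:7] width=4 -> value=15 (bin 1111); offset now 7 = byte 0 bit 7; 49 bits remain
Read 3: bits[7:15] width=8 -> value=199 (bin 11000111); offset now 15 = byte 1 bit 7; 41 bits remain
Read 4: bits[15:25] width=10 -> value=244 (bin 0011110100); offset now 25 = byte 3 bit 1; 31 bits remain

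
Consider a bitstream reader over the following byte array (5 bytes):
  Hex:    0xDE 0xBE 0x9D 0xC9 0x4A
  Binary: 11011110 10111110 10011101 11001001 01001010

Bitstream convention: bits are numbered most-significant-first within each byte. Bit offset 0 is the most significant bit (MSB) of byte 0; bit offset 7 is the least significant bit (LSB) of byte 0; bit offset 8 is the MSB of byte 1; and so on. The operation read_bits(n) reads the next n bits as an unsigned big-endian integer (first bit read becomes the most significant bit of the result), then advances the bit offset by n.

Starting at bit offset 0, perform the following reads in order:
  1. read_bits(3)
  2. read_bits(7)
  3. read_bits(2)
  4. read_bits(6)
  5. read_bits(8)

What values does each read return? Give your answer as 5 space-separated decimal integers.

Read 1: bits[0:3] width=3 -> value=6 (bin 110); offset now 3 = byte 0 bit 3; 37 bits remain
Read 2: bits[3:10] width=7 -> value=122 (bin 1111010); offset now 10 = byte 1 bit 2; 30 bits remain
Read 3: bits[10:12] width=2 -> value=3 (bin 11); offset now 12 = byte 1 bit 4; 28 bits remain
Read 4: bits[12:18] width=6 -> value=58 (bin 111010); offset now 18 = byte 2 bit 2; 22 bits remain
Read 5: bits[18:26] width=8 -> value=119 (bin 01110111); offset now 26 = byte 3 bit 2; 14 bits remain

Answer: 6 122 3 58 119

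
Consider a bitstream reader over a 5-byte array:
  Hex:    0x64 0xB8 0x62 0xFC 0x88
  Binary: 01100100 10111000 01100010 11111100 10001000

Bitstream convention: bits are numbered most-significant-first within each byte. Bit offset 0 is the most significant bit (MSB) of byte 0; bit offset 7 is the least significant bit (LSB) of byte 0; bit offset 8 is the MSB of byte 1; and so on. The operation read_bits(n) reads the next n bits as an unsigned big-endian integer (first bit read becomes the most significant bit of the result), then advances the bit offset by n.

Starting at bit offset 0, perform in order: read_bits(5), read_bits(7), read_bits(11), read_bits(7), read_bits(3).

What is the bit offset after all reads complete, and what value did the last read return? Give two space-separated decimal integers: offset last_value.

Answer: 33 1

Derivation:
Read 1: bits[0:5] width=5 -> value=12 (bin 01100); offset now 5 = byte 0 bit 5; 35 bits remain
Read 2: bits[5:12] width=7 -> value=75 (bin 1001011); offset now 12 = byte 1 bit 4; 28 bits remain
Read 3: bits[12:23] width=11 -> value=1073 (bin 10000110001); offset now 23 = byte 2 bit 7; 17 bits remain
Read 4: bits[23:30] width=7 -> value=63 (bin 0111111); offset now 30 = byte 3 bit 6; 10 bits remain
Read 5: bits[30:33] width=3 -> value=1 (bin 001); offset now 33 = byte 4 bit 1; 7 bits remain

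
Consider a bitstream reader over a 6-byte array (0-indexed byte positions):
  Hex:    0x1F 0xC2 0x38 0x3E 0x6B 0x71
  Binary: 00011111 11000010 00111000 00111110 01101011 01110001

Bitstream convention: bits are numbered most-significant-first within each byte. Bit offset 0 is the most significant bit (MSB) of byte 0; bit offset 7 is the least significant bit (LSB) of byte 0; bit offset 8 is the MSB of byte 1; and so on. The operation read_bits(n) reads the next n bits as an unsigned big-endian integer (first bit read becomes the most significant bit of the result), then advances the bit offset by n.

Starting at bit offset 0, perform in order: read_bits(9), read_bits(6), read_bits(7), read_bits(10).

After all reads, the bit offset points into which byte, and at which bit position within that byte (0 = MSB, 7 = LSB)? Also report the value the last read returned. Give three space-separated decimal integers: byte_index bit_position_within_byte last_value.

Read 1: bits[0:9] width=9 -> value=63 (bin 000111111); offset now 9 = byte 1 bit 1; 39 bits remain
Read 2: bits[9:15] width=6 -> value=33 (bin 100001); offset now 15 = byte 1 bit 7; 33 bits remain
Read 3: bits[15:22] width=7 -> value=14 (bin 0001110); offset now 22 = byte 2 bit 6; 26 bits remain
Read 4: bits[22:32] width=10 -> value=62 (bin 0000111110); offset now 32 = byte 4 bit 0; 16 bits remain

Answer: 4 0 62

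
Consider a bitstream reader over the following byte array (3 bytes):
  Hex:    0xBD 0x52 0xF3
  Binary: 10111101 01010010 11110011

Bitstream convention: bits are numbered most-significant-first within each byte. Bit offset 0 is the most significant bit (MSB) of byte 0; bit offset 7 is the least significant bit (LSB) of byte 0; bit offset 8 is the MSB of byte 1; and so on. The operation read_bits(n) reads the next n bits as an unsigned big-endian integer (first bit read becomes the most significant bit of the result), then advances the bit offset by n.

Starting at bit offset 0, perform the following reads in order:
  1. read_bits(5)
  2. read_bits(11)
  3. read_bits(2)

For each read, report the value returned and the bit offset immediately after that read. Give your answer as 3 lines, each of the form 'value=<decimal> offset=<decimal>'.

Answer: value=23 offset=5
value=1362 offset=16
value=3 offset=18

Derivation:
Read 1: bits[0:5] width=5 -> value=23 (bin 10111); offset now 5 = byte 0 bit 5; 19 bits remain
Read 2: bits[5:16] width=11 -> value=1362 (bin 10101010010); offset now 16 = byte 2 bit 0; 8 bits remain
Read 3: bits[16:18] width=2 -> value=3 (bin 11); offset now 18 = byte 2 bit 2; 6 bits remain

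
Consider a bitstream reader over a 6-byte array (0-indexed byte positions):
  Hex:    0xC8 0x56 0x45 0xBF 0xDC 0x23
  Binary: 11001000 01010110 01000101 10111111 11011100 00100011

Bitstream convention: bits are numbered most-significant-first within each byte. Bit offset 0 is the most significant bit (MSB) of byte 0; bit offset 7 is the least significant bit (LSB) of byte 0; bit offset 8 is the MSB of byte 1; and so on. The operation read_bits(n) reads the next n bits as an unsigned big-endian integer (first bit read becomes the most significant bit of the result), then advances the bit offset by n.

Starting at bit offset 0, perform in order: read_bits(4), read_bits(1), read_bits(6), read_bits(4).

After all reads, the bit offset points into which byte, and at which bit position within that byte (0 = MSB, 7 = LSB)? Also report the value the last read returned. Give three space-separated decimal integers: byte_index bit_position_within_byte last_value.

Read 1: bits[0:4] width=4 -> value=12 (bin 1100); offset now 4 = byte 0 bit 4; 44 bits remain
Read 2: bits[4:5] width=1 -> value=1 (bin 1); offset now 5 = byte 0 bit 5; 43 bits remain
Read 3: bits[5:11] width=6 -> value=2 (bin 000010); offset now 11 = byte 1 bit 3; 37 bits remain
Read 4: bits[11:15] width=4 -> value=11 (bin 1011); offset now 15 = byte 1 bit 7; 33 bits remain

Answer: 1 7 11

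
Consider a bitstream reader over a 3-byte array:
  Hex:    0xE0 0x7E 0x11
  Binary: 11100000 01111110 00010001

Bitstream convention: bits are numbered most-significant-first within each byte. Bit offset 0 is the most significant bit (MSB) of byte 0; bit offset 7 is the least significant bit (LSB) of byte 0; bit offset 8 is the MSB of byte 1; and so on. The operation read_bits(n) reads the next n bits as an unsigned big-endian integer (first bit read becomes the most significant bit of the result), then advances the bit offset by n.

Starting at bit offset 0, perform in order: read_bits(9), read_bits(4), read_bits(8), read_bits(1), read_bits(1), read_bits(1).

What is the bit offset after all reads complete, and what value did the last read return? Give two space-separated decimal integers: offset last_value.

Answer: 24 1

Derivation:
Read 1: bits[0:9] width=9 -> value=448 (bin 111000000); offset now 9 = byte 1 bit 1; 15 bits remain
Read 2: bits[9:13] width=4 -> value=15 (bin 1111); offset now 13 = byte 1 bit 5; 11 bits remain
Read 3: bits[13:21] width=8 -> value=194 (bin 11000010); offset now 21 = byte 2 bit 5; 3 bits remain
Read 4: bits[21:22] width=1 -> value=0 (bin 0); offset now 22 = byte 2 bit 6; 2 bits remain
Read 5: bits[22:23] width=1 -> value=0 (bin 0); offset now 23 = byte 2 bit 7; 1 bits remain
Read 6: bits[23:24] width=1 -> value=1 (bin 1); offset now 24 = byte 3 bit 0; 0 bits remain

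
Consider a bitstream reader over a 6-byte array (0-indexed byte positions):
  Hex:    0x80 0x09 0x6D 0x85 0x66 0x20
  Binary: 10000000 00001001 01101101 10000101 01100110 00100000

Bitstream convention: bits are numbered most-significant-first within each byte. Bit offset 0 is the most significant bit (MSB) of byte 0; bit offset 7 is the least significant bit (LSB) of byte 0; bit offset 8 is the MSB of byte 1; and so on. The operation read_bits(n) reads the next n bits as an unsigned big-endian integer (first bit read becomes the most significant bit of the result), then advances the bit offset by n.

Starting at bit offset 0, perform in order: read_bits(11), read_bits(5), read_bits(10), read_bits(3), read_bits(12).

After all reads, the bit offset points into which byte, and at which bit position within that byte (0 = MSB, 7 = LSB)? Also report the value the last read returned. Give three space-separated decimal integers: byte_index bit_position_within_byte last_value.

Answer: 5 1 2764

Derivation:
Read 1: bits[0:11] width=11 -> value=1024 (bin 10000000000); offset now 11 = byte 1 bit 3; 37 bits remain
Read 2: bits[11:16] width=5 -> value=9 (bin 01001); offset now 16 = byte 2 bit 0; 32 bits remain
Read 3: bits[16:26] width=10 -> value=438 (bin 0110110110); offset now 26 = byte 3 bit 2; 22 bits remain
Read 4: bits[26:29] width=3 -> value=0 (bin 000); offset now 29 = byte 3 bit 5; 19 bits remain
Read 5: bits[29:41] width=12 -> value=2764 (bin 101011001100); offset now 41 = byte 5 bit 1; 7 bits remain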